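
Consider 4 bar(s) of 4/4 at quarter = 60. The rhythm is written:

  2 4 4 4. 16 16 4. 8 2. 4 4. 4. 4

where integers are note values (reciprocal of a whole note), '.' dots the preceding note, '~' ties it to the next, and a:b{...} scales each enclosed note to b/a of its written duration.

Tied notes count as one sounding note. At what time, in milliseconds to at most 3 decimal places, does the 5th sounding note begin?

1. 0.0ms @ 0 + 2000.0ms (2)
2. 2000.0ms @ 2 + 1000.0ms (1)
3. 3000.0ms @ 3 + 1000.0ms (1)
4. 4000.0ms @ 4 + 1500.0ms (3/2)
5. 5500.0ms @ 11/2 + 250.0ms (1/4)
6. 5750.0ms @ 23/4 + 250.0ms (1/4)
7. 6000.0ms @ 6 + 1500.0ms (3/2)
8. 7500.0ms @ 15/2 + 500.0ms (1/2)
9. 8000.0ms @ 8 + 3000.0ms (3)
10. 11000.0ms @ 11 + 1000.0ms (1)
11. 12000.0ms @ 12 + 1500.0ms (3/2)
12. 13500.0ms @ 27/2 + 1500.0ms (3/2)
13. 15000.0ms @ 15 + 1000.0ms (1)

note 5 onset = 11/2b = 5500.0ms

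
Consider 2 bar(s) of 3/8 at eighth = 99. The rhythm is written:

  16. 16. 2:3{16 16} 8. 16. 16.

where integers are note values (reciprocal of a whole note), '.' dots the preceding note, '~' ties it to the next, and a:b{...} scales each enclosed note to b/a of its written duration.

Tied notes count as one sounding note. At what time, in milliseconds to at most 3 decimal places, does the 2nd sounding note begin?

1. 0.0ms @ 0 + 454.545ms (3/4)
2. 454.545ms @ 3/4 + 454.545ms (3/4)
3. 909.091ms @ 3/2 + 454.545ms (3/4)
4. 1363.636ms @ 9/4 + 454.545ms (3/4)
5. 1818.182ms @ 3 + 909.091ms (3/2)
6. 2727.273ms @ 9/2 + 454.545ms (3/4)
7. 3181.818ms @ 21/4 + 454.545ms (3/4)

note 2 onset = 3/4b = 454.545ms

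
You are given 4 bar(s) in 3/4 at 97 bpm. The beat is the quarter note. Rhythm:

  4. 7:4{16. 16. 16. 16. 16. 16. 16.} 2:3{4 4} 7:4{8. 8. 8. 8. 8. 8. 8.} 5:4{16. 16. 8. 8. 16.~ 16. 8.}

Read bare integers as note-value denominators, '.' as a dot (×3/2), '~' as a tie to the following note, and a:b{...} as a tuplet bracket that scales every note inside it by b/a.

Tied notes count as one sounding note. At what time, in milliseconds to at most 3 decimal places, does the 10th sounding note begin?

1. 0.0ms @ 0 + 927.835ms (3/2)
2. 927.835ms @ 3/2 + 132.548ms (3/14)
3. 1060.383ms @ 12/7 + 132.548ms (3/14)
4. 1192.931ms @ 27/14 + 132.548ms (3/14)
5. 1325.479ms @ 15/7 + 132.548ms (3/14)
6. 1458.027ms @ 33/14 + 132.548ms (3/14)
7. 1590.574ms @ 18/7 + 132.548ms (3/14)
8. 1723.122ms @ 39/14 + 132.548ms (3/14)
9. 1855.67ms @ 3 + 927.835ms (3/2)
10. 2783.505ms @ 9/2 + 927.835ms (3/2)
11. 3711.34ms @ 6 + 265.096ms (3/7)
12. 3976.436ms @ 45/7 + 265.096ms (3/7)
13. 4241.532ms @ 48/7 + 265.096ms (3/7)
14. 4506.627ms @ 51/7 + 265.096ms (3/7)
15. 4771.723ms @ 54/7 + 265.096ms (3/7)
16. 5036.819ms @ 57/7 + 265.096ms (3/7)
17. 5301.915ms @ 60/7 + 265.096ms (3/7)
18. 5567.01ms @ 9 + 185.567ms (3/10)
19. 5752.577ms @ 93/10 + 185.567ms (3/10)
20. 5938.144ms @ 48/5 + 371.134ms (3/5)
21. 6309.278ms @ 51/5 + 371.134ms (3/5)
22. 6680.412ms @ 54/5 + 371.134ms (3/5)
23. 7051.546ms @ 57/5 + 371.134ms (3/5)

note 10 onset = 9/2b = 2783.505ms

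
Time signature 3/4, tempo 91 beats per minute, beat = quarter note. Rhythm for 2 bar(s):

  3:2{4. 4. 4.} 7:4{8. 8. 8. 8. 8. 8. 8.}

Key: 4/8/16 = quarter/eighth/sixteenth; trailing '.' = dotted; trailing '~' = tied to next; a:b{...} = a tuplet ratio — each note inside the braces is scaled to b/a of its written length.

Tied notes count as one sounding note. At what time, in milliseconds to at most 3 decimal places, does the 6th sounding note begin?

1. 0.0ms @ 0 + 659.341ms (1)
2. 659.341ms @ 1 + 659.341ms (1)
3. 1318.681ms @ 2 + 659.341ms (1)
4. 1978.022ms @ 3 + 282.575ms (3/7)
5. 2260.597ms @ 24/7 + 282.575ms (3/7)
6. 2543.171ms @ 27/7 + 282.575ms (3/7)
7. 2825.746ms @ 30/7 + 282.575ms (3/7)
8. 3108.32ms @ 33/7 + 282.575ms (3/7)
9. 3390.895ms @ 36/7 + 282.575ms (3/7)
10. 3673.469ms @ 39/7 + 282.575ms (3/7)

note 6 onset = 27/7b = 2543.171ms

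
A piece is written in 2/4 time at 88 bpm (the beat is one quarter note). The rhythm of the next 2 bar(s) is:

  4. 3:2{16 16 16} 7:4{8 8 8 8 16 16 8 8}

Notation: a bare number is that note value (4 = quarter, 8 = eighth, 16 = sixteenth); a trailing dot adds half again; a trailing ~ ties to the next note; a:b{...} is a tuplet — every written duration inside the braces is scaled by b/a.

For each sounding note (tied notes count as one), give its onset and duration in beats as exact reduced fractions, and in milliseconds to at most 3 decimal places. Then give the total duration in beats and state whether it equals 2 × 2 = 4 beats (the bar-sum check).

1) 0.0ms=0b +1022.727ms=3/2b
2) 1022.727ms=3/2b +113.636ms=1/6b
3) 1136.364ms=5/3b +113.636ms=1/6b
4) 1250.0ms=11/6b +113.636ms=1/6b
5) 1363.636ms=2b +194.805ms=2/7b
6) 1558.442ms=16/7b +194.805ms=2/7b
7) 1753.247ms=18/7b +194.805ms=2/7b
8) 1948.052ms=20/7b +194.805ms=2/7b
9) 2142.857ms=22/7b +97.403ms=1/7b
10) 2240.26ms=23/7b +97.403ms=1/7b
11) 2337.662ms=24/7b +194.805ms=2/7b
12) 2532.468ms=26/7b +194.805ms=2/7b
Σ=4b of 4 (88bpm 2/4) — PASS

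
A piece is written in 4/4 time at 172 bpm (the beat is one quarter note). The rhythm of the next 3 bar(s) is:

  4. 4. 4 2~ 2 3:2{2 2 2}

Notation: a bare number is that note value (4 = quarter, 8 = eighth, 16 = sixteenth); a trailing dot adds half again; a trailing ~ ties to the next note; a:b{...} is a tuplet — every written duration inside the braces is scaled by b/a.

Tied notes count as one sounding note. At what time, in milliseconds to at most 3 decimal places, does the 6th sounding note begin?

1. 0.0ms @ 0 + 523.256ms (3/2)
2. 523.256ms @ 3/2 + 523.256ms (3/2)
3. 1046.512ms @ 3 + 348.837ms (1)
4. 1395.349ms @ 4 + 1395.349ms (4)
5. 2790.698ms @ 8 + 465.116ms (4/3)
6. 3255.814ms @ 28/3 + 465.116ms (4/3)
7. 3720.93ms @ 32/3 + 465.116ms (4/3)

note 6 onset = 28/3b = 3255.814ms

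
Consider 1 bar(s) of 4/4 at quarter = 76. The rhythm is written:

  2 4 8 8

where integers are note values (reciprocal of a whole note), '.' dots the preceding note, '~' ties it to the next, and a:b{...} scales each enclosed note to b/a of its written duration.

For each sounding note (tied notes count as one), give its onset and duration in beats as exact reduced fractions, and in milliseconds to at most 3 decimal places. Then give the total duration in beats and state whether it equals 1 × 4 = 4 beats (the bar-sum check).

1) 0.0ms=0b +1578.947ms=2b
2) 1578.947ms=2b +789.474ms=1b
3) 2368.421ms=3b +394.737ms=1/2b
4) 2763.158ms=7/2b +394.737ms=1/2b
Σ=4b of 4 (76bpm 4/4) — PASS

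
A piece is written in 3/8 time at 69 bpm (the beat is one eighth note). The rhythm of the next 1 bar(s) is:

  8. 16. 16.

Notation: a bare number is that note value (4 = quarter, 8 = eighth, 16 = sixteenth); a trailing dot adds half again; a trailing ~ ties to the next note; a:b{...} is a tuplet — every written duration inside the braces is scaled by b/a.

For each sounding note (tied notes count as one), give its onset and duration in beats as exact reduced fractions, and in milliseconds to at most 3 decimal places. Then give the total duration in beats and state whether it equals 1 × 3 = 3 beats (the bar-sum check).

1) 0.0ms=0b +1304.348ms=3/2b
2) 1304.348ms=3/2b +652.174ms=3/4b
3) 1956.522ms=9/4b +652.174ms=3/4b
Σ=3b of 3 (69bpm 3/8) — PASS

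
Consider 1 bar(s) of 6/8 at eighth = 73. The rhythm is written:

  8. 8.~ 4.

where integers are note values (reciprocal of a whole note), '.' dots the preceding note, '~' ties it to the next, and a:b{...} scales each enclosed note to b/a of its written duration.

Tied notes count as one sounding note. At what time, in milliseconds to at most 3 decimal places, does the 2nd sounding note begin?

1. 0.0ms @ 0 + 1232.877ms (3/2)
2. 1232.877ms @ 3/2 + 3698.63ms (9/2)

note 2 onset = 3/2b = 1232.877ms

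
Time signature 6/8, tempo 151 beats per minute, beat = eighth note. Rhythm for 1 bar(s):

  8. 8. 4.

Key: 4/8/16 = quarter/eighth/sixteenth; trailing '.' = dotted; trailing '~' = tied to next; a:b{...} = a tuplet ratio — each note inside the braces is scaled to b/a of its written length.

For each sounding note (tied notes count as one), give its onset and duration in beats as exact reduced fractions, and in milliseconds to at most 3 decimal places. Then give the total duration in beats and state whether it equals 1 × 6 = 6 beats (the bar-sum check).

1) 0.0ms=0b +596.026ms=3/2b
2) 596.026ms=3/2b +596.026ms=3/2b
3) 1192.053ms=3b +1192.053ms=3b
Σ=6b of 6 (151bpm 6/8) — PASS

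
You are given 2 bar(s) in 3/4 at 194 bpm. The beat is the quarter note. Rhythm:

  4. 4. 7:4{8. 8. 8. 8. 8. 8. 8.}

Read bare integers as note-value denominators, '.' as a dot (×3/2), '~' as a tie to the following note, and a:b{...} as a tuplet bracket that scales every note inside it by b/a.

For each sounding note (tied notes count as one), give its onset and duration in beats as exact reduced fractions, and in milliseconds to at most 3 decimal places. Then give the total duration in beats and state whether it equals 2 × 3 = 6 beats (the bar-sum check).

1) 0.0ms=0b +463.918ms=3/2b
2) 463.918ms=3/2b +463.918ms=3/2b
3) 927.835ms=3b +132.548ms=3/7b
4) 1060.383ms=24/7b +132.548ms=3/7b
5) 1192.931ms=27/7b +132.548ms=3/7b
6) 1325.479ms=30/7b +132.548ms=3/7b
7) 1458.027ms=33/7b +132.548ms=3/7b
8) 1590.574ms=36/7b +132.548ms=3/7b
9) 1723.122ms=39/7b +132.548ms=3/7b
Σ=6b of 6 (194bpm 3/4) — PASS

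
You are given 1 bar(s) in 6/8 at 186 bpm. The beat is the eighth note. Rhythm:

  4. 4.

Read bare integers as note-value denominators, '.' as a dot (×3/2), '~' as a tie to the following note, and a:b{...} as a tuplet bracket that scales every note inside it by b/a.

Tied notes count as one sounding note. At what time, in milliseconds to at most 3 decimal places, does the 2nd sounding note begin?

1. 0.0ms @ 0 + 967.742ms (3)
2. 967.742ms @ 3 + 967.742ms (3)

note 2 onset = 3b = 967.742ms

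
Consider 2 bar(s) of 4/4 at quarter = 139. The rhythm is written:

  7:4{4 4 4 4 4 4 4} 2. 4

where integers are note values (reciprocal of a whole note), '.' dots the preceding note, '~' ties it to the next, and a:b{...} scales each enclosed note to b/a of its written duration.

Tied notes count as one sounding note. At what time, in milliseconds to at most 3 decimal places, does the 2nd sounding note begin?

note 2 onset = 4/7b = 246.66ms

1. 0.0ms @ 0 + 246.66ms (4/7)
2. 246.66ms @ 4/7 + 246.66ms (4/7)
3. 493.32ms @ 8/7 + 246.66ms (4/7)
4. 739.979ms @ 12/7 + 246.66ms (4/7)
5. 986.639ms @ 16/7 + 246.66ms (4/7)
6. 1233.299ms @ 20/7 + 246.66ms (4/7)
7. 1479.959ms @ 24/7 + 246.66ms (4/7)
8. 1726.619ms @ 4 + 1294.964ms (3)
9. 3021.583ms @ 7 + 431.655ms (1)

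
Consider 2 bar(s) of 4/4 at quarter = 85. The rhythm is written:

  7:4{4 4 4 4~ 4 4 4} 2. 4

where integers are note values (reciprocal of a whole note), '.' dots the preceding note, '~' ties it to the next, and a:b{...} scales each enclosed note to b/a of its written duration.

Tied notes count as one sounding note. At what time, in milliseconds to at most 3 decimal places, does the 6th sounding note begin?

note 6 onset = 24/7b = 2420.168ms

1. 0.0ms @ 0 + 403.361ms (4/7)
2. 403.361ms @ 4/7 + 403.361ms (4/7)
3. 806.723ms @ 8/7 + 403.361ms (4/7)
4. 1210.084ms @ 12/7 + 806.723ms (8/7)
5. 2016.807ms @ 20/7 + 403.361ms (4/7)
6. 2420.168ms @ 24/7 + 403.361ms (4/7)
7. 2823.529ms @ 4 + 2117.647ms (3)
8. 4941.176ms @ 7 + 705.882ms (1)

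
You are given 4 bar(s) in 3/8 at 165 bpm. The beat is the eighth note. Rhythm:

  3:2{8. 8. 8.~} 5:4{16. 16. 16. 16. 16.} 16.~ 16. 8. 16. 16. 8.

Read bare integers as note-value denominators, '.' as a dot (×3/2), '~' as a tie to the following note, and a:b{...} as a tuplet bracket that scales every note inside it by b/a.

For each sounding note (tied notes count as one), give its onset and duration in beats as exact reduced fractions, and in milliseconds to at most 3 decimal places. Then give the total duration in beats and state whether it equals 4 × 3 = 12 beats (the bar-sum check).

1) 0.0ms=0b +363.636ms=1b
2) 363.636ms=1b +363.636ms=1b
3) 727.273ms=2b +581.818ms=8/5b
4) 1309.091ms=18/5b +218.182ms=3/5b
5) 1527.273ms=21/5b +218.182ms=3/5b
6) 1745.455ms=24/5b +218.182ms=3/5b
7) 1963.636ms=27/5b +218.182ms=3/5b
8) 2181.818ms=6b +545.455ms=3/2b
9) 2727.273ms=15/2b +545.455ms=3/2b
10) 3272.727ms=9b +272.727ms=3/4b
11) 3545.455ms=39/4b +272.727ms=3/4b
12) 3818.182ms=21/2b +545.455ms=3/2b
Σ=12b of 12 (165bpm 3/8) — PASS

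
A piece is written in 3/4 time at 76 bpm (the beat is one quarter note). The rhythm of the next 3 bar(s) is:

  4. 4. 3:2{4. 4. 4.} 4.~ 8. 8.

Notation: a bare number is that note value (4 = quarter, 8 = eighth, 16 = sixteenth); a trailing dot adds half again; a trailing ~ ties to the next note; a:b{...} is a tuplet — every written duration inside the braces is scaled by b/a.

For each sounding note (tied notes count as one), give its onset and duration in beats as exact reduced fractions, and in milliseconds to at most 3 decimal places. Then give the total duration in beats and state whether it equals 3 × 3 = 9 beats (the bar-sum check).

1) 0.0ms=0b +1184.211ms=3/2b
2) 1184.211ms=3/2b +1184.211ms=3/2b
3) 2368.421ms=3b +789.474ms=1b
4) 3157.895ms=4b +789.474ms=1b
5) 3947.368ms=5b +789.474ms=1b
6) 4736.842ms=6b +1776.316ms=9/4b
7) 6513.158ms=33/4b +592.105ms=3/4b
Σ=9b of 9 (76bpm 3/4) — PASS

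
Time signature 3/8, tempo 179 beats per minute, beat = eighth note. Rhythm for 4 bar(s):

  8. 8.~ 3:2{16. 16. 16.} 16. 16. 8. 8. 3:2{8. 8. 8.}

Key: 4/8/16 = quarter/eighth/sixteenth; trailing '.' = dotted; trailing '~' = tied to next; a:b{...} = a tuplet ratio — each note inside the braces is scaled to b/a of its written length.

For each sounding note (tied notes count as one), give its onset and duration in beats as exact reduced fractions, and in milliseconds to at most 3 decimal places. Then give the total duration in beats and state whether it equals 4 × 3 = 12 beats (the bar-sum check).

1) 0.0ms=0b +502.793ms=3/2b
2) 502.793ms=3/2b +670.391ms=2b
3) 1173.184ms=7/2b +167.598ms=1/2b
4) 1340.782ms=4b +167.598ms=1/2b
5) 1508.38ms=9/2b +251.397ms=3/4b
6) 1759.777ms=21/4b +251.397ms=3/4b
7) 2011.173ms=6b +502.793ms=3/2b
8) 2513.966ms=15/2b +502.793ms=3/2b
9) 3016.76ms=9b +335.196ms=1b
10) 3351.955ms=10b +335.196ms=1b
11) 3687.151ms=11b +335.196ms=1b
Σ=12b of 12 (179bpm 3/8) — PASS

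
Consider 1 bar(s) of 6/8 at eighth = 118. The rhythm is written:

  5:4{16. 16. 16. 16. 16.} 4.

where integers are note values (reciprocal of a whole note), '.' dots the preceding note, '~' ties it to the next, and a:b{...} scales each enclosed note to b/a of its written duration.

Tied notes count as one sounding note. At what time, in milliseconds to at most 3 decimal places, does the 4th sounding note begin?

note 4 onset = 9/5b = 915.254ms

1. 0.0ms @ 0 + 305.085ms (3/5)
2. 305.085ms @ 3/5 + 305.085ms (3/5)
3. 610.169ms @ 6/5 + 305.085ms (3/5)
4. 915.254ms @ 9/5 + 305.085ms (3/5)
5. 1220.339ms @ 12/5 + 305.085ms (3/5)
6. 1525.424ms @ 3 + 1525.424ms (3)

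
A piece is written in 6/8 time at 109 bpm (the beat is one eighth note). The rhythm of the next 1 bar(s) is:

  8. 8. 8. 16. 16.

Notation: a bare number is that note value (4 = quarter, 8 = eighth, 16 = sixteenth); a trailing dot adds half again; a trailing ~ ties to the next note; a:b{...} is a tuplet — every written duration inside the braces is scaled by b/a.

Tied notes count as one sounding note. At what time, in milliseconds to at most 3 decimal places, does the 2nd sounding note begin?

1. 0.0ms @ 0 + 825.688ms (3/2)
2. 825.688ms @ 3/2 + 825.688ms (3/2)
3. 1651.376ms @ 3 + 825.688ms (3/2)
4. 2477.064ms @ 9/2 + 412.844ms (3/4)
5. 2889.908ms @ 21/4 + 412.844ms (3/4)

note 2 onset = 3/2b = 825.688ms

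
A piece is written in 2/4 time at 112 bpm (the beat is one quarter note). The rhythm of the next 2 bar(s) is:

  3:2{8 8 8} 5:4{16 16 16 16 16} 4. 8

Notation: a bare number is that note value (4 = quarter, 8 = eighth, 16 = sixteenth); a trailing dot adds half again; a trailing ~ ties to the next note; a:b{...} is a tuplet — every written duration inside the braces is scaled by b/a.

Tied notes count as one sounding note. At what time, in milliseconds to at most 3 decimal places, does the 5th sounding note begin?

note 5 onset = 6/5b = 642.857ms

1. 0.0ms @ 0 + 178.571ms (1/3)
2. 178.571ms @ 1/3 + 178.571ms (1/3)
3. 357.143ms @ 2/3 + 178.571ms (1/3)
4. 535.714ms @ 1 + 107.143ms (1/5)
5. 642.857ms @ 6/5 + 107.143ms (1/5)
6. 750.0ms @ 7/5 + 107.143ms (1/5)
7. 857.143ms @ 8/5 + 107.143ms (1/5)
8. 964.286ms @ 9/5 + 107.143ms (1/5)
9. 1071.429ms @ 2 + 803.571ms (3/2)
10. 1875.0ms @ 7/2 + 267.857ms (1/2)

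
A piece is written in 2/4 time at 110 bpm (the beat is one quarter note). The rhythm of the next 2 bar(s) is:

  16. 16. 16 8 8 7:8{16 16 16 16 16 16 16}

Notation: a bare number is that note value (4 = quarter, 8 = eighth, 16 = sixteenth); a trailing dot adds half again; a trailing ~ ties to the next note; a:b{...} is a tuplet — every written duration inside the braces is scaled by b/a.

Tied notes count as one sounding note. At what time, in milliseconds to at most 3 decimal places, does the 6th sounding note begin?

note 6 onset = 2b = 1090.909ms

1. 0.0ms @ 0 + 204.545ms (3/8)
2. 204.545ms @ 3/8 + 204.545ms (3/8)
3. 409.091ms @ 3/4 + 136.364ms (1/4)
4. 545.455ms @ 1 + 272.727ms (1/2)
5. 818.182ms @ 3/2 + 272.727ms (1/2)
6. 1090.909ms @ 2 + 155.844ms (2/7)
7. 1246.753ms @ 16/7 + 155.844ms (2/7)
8. 1402.597ms @ 18/7 + 155.844ms (2/7)
9. 1558.442ms @ 20/7 + 155.844ms (2/7)
10. 1714.286ms @ 22/7 + 155.844ms (2/7)
11. 1870.13ms @ 24/7 + 155.844ms (2/7)
12. 2025.974ms @ 26/7 + 155.844ms (2/7)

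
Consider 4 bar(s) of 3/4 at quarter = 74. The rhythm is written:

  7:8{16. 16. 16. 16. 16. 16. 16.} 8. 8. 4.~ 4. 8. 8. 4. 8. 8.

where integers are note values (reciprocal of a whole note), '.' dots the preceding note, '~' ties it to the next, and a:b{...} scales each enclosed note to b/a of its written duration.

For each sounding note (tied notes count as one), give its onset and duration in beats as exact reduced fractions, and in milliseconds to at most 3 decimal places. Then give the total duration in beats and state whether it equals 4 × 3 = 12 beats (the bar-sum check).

1) 0.0ms=0b +347.49ms=3/7b
2) 347.49ms=3/7b +347.49ms=3/7b
3) 694.981ms=6/7b +347.49ms=3/7b
4) 1042.471ms=9/7b +347.49ms=3/7b
5) 1389.961ms=12/7b +347.49ms=3/7b
6) 1737.452ms=15/7b +347.49ms=3/7b
7) 2084.942ms=18/7b +347.49ms=3/7b
8) 2432.432ms=3b +608.108ms=3/4b
9) 3040.541ms=15/4b +608.108ms=3/4b
10) 3648.649ms=9/2b +2432.432ms=3b
11) 6081.081ms=15/2b +608.108ms=3/4b
12) 6689.189ms=33/4b +608.108ms=3/4b
13) 7297.297ms=9b +1216.216ms=3/2b
14) 8513.514ms=21/2b +608.108ms=3/4b
15) 9121.622ms=45/4b +608.108ms=3/4b
Σ=12b of 12 (74bpm 3/4) — PASS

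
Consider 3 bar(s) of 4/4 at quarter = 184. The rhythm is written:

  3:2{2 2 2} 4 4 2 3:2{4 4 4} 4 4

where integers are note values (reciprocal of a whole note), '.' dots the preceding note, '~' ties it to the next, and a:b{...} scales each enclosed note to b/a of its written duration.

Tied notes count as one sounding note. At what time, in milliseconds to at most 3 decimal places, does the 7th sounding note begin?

note 7 onset = 8b = 2608.696ms

1. 0.0ms @ 0 + 434.783ms (4/3)
2. 434.783ms @ 4/3 + 434.783ms (4/3)
3. 869.565ms @ 8/3 + 434.783ms (4/3)
4. 1304.348ms @ 4 + 326.087ms (1)
5. 1630.435ms @ 5 + 326.087ms (1)
6. 1956.522ms @ 6 + 652.174ms (2)
7. 2608.696ms @ 8 + 217.391ms (2/3)
8. 2826.087ms @ 26/3 + 217.391ms (2/3)
9. 3043.478ms @ 28/3 + 217.391ms (2/3)
10. 3260.87ms @ 10 + 326.087ms (1)
11. 3586.957ms @ 11 + 326.087ms (1)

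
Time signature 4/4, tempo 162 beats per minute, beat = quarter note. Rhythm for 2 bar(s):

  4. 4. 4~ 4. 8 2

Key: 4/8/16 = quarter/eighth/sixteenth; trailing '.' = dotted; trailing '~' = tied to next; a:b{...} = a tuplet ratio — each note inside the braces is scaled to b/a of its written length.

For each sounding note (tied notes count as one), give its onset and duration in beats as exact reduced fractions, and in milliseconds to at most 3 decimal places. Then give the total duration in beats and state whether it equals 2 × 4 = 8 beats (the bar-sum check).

1) 0.0ms=0b +555.556ms=3/2b
2) 555.556ms=3/2b +555.556ms=3/2b
3) 1111.111ms=3b +925.926ms=5/2b
4) 2037.037ms=11/2b +185.185ms=1/2b
5) 2222.222ms=6b +740.741ms=2b
Σ=8b of 8 (162bpm 4/4) — PASS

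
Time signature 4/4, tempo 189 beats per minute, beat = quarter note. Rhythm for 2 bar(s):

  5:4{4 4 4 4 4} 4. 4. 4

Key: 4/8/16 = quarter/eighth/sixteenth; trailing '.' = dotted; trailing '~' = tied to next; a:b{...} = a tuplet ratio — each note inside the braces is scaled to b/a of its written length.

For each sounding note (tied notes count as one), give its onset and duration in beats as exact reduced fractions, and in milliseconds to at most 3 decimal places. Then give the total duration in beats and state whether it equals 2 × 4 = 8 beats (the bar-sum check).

1) 0.0ms=0b +253.968ms=4/5b
2) 253.968ms=4/5b +253.968ms=4/5b
3) 507.937ms=8/5b +253.968ms=4/5b
4) 761.905ms=12/5b +253.968ms=4/5b
5) 1015.873ms=16/5b +253.968ms=4/5b
6) 1269.841ms=4b +476.19ms=3/2b
7) 1746.032ms=11/2b +476.19ms=3/2b
8) 2222.222ms=7b +317.46ms=1b
Σ=8b of 8 (189bpm 4/4) — PASS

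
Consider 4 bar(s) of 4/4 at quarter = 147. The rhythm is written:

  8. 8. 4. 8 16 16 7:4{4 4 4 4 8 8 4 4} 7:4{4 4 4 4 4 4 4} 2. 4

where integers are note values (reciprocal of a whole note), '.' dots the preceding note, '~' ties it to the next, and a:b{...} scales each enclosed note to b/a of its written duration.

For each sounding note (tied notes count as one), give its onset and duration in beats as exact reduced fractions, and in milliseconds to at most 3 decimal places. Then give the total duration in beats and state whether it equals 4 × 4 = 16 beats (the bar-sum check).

1) 0.0ms=0b +306.122ms=3/4b
2) 306.122ms=3/4b +306.122ms=3/4b
3) 612.245ms=3/2b +612.245ms=3/2b
4) 1224.49ms=3b +204.082ms=1/2b
5) 1428.571ms=7/2b +102.041ms=1/4b
6) 1530.612ms=15/4b +102.041ms=1/4b
7) 1632.653ms=4b +233.236ms=4/7b
8) 1865.889ms=32/7b +233.236ms=4/7b
9) 2099.125ms=36/7b +233.236ms=4/7b
10) 2332.362ms=40/7b +233.236ms=4/7b
11) 2565.598ms=44/7b +116.618ms=2/7b
12) 2682.216ms=46/7b +116.618ms=2/7b
13) 2798.834ms=48/7b +233.236ms=4/7b
14) 3032.07ms=52/7b +233.236ms=4/7b
15) 3265.306ms=8b +233.236ms=4/7b
16) 3498.542ms=60/7b +233.236ms=4/7b
17) 3731.778ms=64/7b +233.236ms=4/7b
18) 3965.015ms=68/7b +233.236ms=4/7b
19) 4198.251ms=72/7b +233.236ms=4/7b
20) 4431.487ms=76/7b +233.236ms=4/7b
21) 4664.723ms=80/7b +233.236ms=4/7b
22) 4897.959ms=12b +1224.49ms=3b
23) 6122.449ms=15b +408.163ms=1b
Σ=16b of 16 (147bpm 4/4) — PASS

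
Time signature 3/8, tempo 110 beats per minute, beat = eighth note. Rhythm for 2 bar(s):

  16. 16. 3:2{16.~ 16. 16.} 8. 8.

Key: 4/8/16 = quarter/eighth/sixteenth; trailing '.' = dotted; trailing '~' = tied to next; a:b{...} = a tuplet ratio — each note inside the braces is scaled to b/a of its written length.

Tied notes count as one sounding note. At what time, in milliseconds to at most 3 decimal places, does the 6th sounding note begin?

1. 0.0ms @ 0 + 409.091ms (3/4)
2. 409.091ms @ 3/4 + 409.091ms (3/4)
3. 818.182ms @ 3/2 + 545.455ms (1)
4. 1363.636ms @ 5/2 + 272.727ms (1/2)
5. 1636.364ms @ 3 + 818.182ms (3/2)
6. 2454.545ms @ 9/2 + 818.182ms (3/2)

note 6 onset = 9/2b = 2454.545ms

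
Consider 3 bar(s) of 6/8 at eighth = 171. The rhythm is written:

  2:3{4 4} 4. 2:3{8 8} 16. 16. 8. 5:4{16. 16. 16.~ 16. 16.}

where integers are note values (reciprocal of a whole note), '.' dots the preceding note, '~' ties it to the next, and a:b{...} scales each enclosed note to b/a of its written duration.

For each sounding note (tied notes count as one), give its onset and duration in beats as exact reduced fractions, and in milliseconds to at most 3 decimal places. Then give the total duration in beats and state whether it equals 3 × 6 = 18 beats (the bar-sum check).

1) 0.0ms=0b +1052.632ms=3b
2) 1052.632ms=3b +1052.632ms=3b
3) 2105.263ms=6b +1052.632ms=3b
4) 3157.895ms=9b +526.316ms=3/2b
5) 3684.211ms=21/2b +526.316ms=3/2b
6) 4210.526ms=12b +263.158ms=3/4b
7) 4473.684ms=51/4b +263.158ms=3/4b
8) 4736.842ms=27/2b +526.316ms=3/2b
9) 5263.158ms=15b +210.526ms=3/5b
10) 5473.684ms=78/5b +210.526ms=3/5b
11) 5684.211ms=81/5b +421.053ms=6/5b
12) 6105.263ms=87/5b +210.526ms=3/5b
Σ=18b of 18 (171bpm 6/8) — PASS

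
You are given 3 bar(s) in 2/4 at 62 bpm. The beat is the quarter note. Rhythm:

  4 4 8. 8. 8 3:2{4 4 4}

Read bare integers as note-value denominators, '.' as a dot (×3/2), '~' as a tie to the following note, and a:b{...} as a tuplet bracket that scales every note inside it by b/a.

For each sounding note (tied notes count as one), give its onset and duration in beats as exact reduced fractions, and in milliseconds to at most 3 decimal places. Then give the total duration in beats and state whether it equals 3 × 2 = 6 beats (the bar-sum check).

1) 0.0ms=0b +967.742ms=1b
2) 967.742ms=1b +967.742ms=1b
3) 1935.484ms=2b +725.806ms=3/4b
4) 2661.29ms=11/4b +725.806ms=3/4b
5) 3387.097ms=7/2b +483.871ms=1/2b
6) 3870.968ms=4b +645.161ms=2/3b
7) 4516.129ms=14/3b +645.161ms=2/3b
8) 5161.29ms=16/3b +645.161ms=2/3b
Σ=6b of 6 (62bpm 2/4) — PASS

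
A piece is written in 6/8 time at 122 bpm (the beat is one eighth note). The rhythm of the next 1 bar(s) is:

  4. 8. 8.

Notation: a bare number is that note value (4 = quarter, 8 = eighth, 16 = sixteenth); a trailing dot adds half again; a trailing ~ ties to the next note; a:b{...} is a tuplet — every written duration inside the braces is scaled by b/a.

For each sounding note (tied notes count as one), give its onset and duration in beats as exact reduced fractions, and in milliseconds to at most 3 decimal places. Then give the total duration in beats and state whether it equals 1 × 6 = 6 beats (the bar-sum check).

1) 0.0ms=0b +1475.41ms=3b
2) 1475.41ms=3b +737.705ms=3/2b
3) 2213.115ms=9/2b +737.705ms=3/2b
Σ=6b of 6 (122bpm 6/8) — PASS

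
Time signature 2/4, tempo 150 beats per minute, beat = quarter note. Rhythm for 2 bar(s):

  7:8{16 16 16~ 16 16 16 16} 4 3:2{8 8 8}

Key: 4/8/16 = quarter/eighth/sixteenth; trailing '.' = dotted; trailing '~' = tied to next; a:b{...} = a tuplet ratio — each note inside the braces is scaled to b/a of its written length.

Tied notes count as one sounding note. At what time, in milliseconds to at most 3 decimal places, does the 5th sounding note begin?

1. 0.0ms @ 0 + 114.286ms (2/7)
2. 114.286ms @ 2/7 + 114.286ms (2/7)
3. 228.571ms @ 4/7 + 228.571ms (4/7)
4. 457.143ms @ 8/7 + 114.286ms (2/7)
5. 571.429ms @ 10/7 + 114.286ms (2/7)
6. 685.714ms @ 12/7 + 114.286ms (2/7)
7. 800.0ms @ 2 + 400.0ms (1)
8. 1200.0ms @ 3 + 133.333ms (1/3)
9. 1333.333ms @ 10/3 + 133.333ms (1/3)
10. 1466.667ms @ 11/3 + 133.333ms (1/3)

note 5 onset = 10/7b = 571.429ms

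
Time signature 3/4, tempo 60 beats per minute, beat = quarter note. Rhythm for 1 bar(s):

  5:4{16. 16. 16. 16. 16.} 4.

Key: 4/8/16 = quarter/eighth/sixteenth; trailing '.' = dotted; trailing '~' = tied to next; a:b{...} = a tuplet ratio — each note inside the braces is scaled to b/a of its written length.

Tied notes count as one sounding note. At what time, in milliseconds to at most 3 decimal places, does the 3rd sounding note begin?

note 3 onset = 3/5b = 600.0ms

1. 0.0ms @ 0 + 300.0ms (3/10)
2. 300.0ms @ 3/10 + 300.0ms (3/10)
3. 600.0ms @ 3/5 + 300.0ms (3/10)
4. 900.0ms @ 9/10 + 300.0ms (3/10)
5. 1200.0ms @ 6/5 + 300.0ms (3/10)
6. 1500.0ms @ 3/2 + 1500.0ms (3/2)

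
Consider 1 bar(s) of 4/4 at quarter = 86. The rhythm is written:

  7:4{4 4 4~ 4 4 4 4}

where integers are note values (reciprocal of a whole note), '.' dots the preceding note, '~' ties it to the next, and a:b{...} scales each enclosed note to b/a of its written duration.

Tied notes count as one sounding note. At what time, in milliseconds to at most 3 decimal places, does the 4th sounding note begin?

1. 0.0ms @ 0 + 398.671ms (4/7)
2. 398.671ms @ 4/7 + 398.671ms (4/7)
3. 797.342ms @ 8/7 + 797.342ms (8/7)
4. 1594.684ms @ 16/7 + 398.671ms (4/7)
5. 1993.355ms @ 20/7 + 398.671ms (4/7)
6. 2392.027ms @ 24/7 + 398.671ms (4/7)

note 4 onset = 16/7b = 1594.684ms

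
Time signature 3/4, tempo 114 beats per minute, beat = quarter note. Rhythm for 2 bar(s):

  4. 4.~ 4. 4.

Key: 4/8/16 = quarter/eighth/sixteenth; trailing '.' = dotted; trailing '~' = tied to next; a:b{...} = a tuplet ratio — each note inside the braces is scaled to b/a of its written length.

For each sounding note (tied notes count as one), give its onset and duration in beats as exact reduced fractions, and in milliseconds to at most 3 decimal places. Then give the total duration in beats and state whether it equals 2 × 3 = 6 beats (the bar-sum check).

1) 0.0ms=0b +789.474ms=3/2b
2) 789.474ms=3/2b +1578.947ms=3b
3) 2368.421ms=9/2b +789.474ms=3/2b
Σ=6b of 6 (114bpm 3/4) — PASS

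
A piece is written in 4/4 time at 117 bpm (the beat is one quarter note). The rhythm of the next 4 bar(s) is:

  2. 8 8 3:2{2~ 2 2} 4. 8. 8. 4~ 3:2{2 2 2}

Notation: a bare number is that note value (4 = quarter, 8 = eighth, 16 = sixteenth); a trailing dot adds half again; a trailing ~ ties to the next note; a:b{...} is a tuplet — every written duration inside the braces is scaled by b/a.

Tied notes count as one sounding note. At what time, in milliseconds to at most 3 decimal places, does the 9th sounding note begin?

1. 0.0ms @ 0 + 1538.462ms (3)
2. 1538.462ms @ 3 + 256.41ms (1/2)
3. 1794.872ms @ 7/2 + 256.41ms (1/2)
4. 2051.282ms @ 4 + 1367.521ms (8/3)
5. 3418.803ms @ 20/3 + 683.761ms (4/3)
6. 4102.564ms @ 8 + 769.231ms (3/2)
7. 4871.795ms @ 19/2 + 384.615ms (3/4)
8. 5256.41ms @ 41/4 + 384.615ms (3/4)
9. 5641.026ms @ 11 + 1196.581ms (7/3)
10. 6837.607ms @ 40/3 + 683.761ms (4/3)
11. 7521.368ms @ 44/3 + 683.761ms (4/3)

note 9 onset = 11b = 5641.026ms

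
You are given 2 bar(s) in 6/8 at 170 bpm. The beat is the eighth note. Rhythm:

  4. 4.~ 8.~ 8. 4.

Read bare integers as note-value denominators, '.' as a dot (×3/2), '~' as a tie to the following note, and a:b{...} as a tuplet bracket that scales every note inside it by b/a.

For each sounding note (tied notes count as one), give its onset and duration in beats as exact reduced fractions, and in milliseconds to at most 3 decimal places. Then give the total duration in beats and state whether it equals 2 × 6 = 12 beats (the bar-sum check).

1) 0.0ms=0b +1058.824ms=3b
2) 1058.824ms=3b +2117.647ms=6b
3) 3176.471ms=9b +1058.824ms=3b
Σ=12b of 12 (170bpm 6/8) — PASS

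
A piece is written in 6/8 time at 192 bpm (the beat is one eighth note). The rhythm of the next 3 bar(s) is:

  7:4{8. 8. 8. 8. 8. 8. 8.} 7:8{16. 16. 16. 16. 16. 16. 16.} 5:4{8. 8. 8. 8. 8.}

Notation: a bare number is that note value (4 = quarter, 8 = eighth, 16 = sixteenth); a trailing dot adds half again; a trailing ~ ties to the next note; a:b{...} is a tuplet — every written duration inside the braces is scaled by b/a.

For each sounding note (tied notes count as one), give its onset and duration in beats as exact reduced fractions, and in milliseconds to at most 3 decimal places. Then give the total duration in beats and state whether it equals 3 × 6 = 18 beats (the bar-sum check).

1) 0.0ms=0b +267.857ms=6/7b
2) 267.857ms=6/7b +267.857ms=6/7b
3) 535.714ms=12/7b +267.857ms=6/7b
4) 803.571ms=18/7b +267.857ms=6/7b
5) 1071.429ms=24/7b +267.857ms=6/7b
6) 1339.286ms=30/7b +267.857ms=6/7b
7) 1607.143ms=36/7b +267.857ms=6/7b
8) 1875.0ms=6b +267.857ms=6/7b
9) 2142.857ms=48/7b +267.857ms=6/7b
10) 2410.714ms=54/7b +267.857ms=6/7b
11) 2678.571ms=60/7b +267.857ms=6/7b
12) 2946.429ms=66/7b +267.857ms=6/7b
13) 3214.286ms=72/7b +267.857ms=6/7b
14) 3482.143ms=78/7b +267.857ms=6/7b
15) 3750.0ms=12b +375.0ms=6/5b
16) 4125.0ms=66/5b +375.0ms=6/5b
17) 4500.0ms=72/5b +375.0ms=6/5b
18) 4875.0ms=78/5b +375.0ms=6/5b
19) 5250.0ms=84/5b +375.0ms=6/5b
Σ=18b of 18 (192bpm 6/8) — PASS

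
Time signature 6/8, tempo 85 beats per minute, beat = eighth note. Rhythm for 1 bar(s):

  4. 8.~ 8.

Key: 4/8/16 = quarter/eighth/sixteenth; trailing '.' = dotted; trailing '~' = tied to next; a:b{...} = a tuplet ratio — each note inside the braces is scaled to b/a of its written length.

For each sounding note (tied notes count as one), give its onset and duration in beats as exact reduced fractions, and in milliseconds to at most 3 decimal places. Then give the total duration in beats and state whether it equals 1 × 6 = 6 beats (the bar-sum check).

1) 0.0ms=0b +2117.647ms=3b
2) 2117.647ms=3b +2117.647ms=3b
Σ=6b of 6 (85bpm 6/8) — PASS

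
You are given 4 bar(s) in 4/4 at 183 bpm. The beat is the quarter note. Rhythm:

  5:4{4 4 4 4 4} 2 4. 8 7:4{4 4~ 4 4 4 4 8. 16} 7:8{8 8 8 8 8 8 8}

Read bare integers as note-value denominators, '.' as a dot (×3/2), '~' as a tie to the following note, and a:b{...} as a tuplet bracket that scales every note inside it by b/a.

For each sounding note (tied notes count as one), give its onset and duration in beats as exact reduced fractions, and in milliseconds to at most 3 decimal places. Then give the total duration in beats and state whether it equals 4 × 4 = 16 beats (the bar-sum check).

1) 0.0ms=0b +262.295ms=4/5b
2) 262.295ms=4/5b +262.295ms=4/5b
3) 524.59ms=8/5b +262.295ms=4/5b
4) 786.885ms=12/5b +262.295ms=4/5b
5) 1049.18ms=16/5b +262.295ms=4/5b
6) 1311.475ms=4b +655.738ms=2b
7) 1967.213ms=6b +491.803ms=3/2b
8) 2459.016ms=15/2b +163.934ms=1/2b
9) 2622.951ms=8b +187.354ms=4/7b
10) 2810.304ms=60/7b +374.707ms=8/7b
11) 3185.012ms=68/7b +187.354ms=4/7b
12) 3372.365ms=72/7b +187.354ms=4/7b
13) 3559.719ms=76/7b +187.354ms=4/7b
14) 3747.073ms=80/7b +140.515ms=3/7b
15) 3887.588ms=83/7b +46.838ms=1/7b
16) 3934.426ms=12b +187.354ms=4/7b
17) 4121.78ms=88/7b +187.354ms=4/7b
18) 4309.133ms=92/7b +187.354ms=4/7b
19) 4496.487ms=96/7b +187.354ms=4/7b
20) 4683.841ms=100/7b +187.354ms=4/7b
21) 4871.194ms=104/7b +187.354ms=4/7b
22) 5058.548ms=108/7b +187.354ms=4/7b
Σ=16b of 16 (183bpm 4/4) — PASS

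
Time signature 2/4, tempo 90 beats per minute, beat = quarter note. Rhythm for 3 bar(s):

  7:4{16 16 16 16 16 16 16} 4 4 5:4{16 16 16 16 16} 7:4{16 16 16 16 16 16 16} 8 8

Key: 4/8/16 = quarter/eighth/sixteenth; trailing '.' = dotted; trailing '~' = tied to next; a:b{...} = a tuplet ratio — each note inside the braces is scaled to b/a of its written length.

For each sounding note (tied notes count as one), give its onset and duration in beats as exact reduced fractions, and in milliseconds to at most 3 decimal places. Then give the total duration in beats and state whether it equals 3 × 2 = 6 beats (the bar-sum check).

1) 0.0ms=0b +95.238ms=1/7b
2) 95.238ms=1/7b +95.238ms=1/7b
3) 190.476ms=2/7b +95.238ms=1/7b
4) 285.714ms=3/7b +95.238ms=1/7b
5) 380.952ms=4/7b +95.238ms=1/7b
6) 476.19ms=5/7b +95.238ms=1/7b
7) 571.429ms=6/7b +95.238ms=1/7b
8) 666.667ms=1b +666.667ms=1b
9) 1333.333ms=2b +666.667ms=1b
10) 2000.0ms=3b +133.333ms=1/5b
11) 2133.333ms=16/5b +133.333ms=1/5b
12) 2266.667ms=17/5b +133.333ms=1/5b
13) 2400.0ms=18/5b +133.333ms=1/5b
14) 2533.333ms=19/5b +133.333ms=1/5b
15) 2666.667ms=4b +95.238ms=1/7b
16) 2761.905ms=29/7b +95.238ms=1/7b
17) 2857.143ms=30/7b +95.238ms=1/7b
18) 2952.381ms=31/7b +95.238ms=1/7b
19) 3047.619ms=32/7b +95.238ms=1/7b
20) 3142.857ms=33/7b +95.238ms=1/7b
21) 3238.095ms=34/7b +95.238ms=1/7b
22) 3333.333ms=5b +333.333ms=1/2b
23) 3666.667ms=11/2b +333.333ms=1/2b
Σ=6b of 6 (90bpm 2/4) — PASS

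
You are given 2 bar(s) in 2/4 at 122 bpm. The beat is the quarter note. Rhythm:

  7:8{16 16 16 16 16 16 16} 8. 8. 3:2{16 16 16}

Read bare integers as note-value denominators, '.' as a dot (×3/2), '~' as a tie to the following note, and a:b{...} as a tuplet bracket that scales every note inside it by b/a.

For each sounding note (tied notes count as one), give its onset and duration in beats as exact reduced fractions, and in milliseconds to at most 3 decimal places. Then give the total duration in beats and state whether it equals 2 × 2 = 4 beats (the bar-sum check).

1) 0.0ms=0b +140.515ms=2/7b
2) 140.515ms=2/7b +140.515ms=2/7b
3) 281.03ms=4/7b +140.515ms=2/7b
4) 421.546ms=6/7b +140.515ms=2/7b
5) 562.061ms=8/7b +140.515ms=2/7b
6) 702.576ms=10/7b +140.515ms=2/7b
7) 843.091ms=12/7b +140.515ms=2/7b
8) 983.607ms=2b +368.852ms=3/4b
9) 1352.459ms=11/4b +368.852ms=3/4b
10) 1721.311ms=7/2b +81.967ms=1/6b
11) 1803.279ms=11/3b +81.967ms=1/6b
12) 1885.246ms=23/6b +81.967ms=1/6b
Σ=4b of 4 (122bpm 2/4) — PASS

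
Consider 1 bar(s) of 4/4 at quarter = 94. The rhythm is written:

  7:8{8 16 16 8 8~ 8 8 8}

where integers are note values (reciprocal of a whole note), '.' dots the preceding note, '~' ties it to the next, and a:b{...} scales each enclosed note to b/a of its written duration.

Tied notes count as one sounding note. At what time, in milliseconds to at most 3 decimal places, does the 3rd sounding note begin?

1. 0.0ms @ 0 + 364.742ms (4/7)
2. 364.742ms @ 4/7 + 182.371ms (2/7)
3. 547.112ms @ 6/7 + 182.371ms (2/7)
4. 729.483ms @ 8/7 + 364.742ms (4/7)
5. 1094.225ms @ 12/7 + 729.483ms (8/7)
6. 1823.708ms @ 20/7 + 364.742ms (4/7)
7. 2188.45ms @ 24/7 + 364.742ms (4/7)

note 3 onset = 6/7b = 547.112ms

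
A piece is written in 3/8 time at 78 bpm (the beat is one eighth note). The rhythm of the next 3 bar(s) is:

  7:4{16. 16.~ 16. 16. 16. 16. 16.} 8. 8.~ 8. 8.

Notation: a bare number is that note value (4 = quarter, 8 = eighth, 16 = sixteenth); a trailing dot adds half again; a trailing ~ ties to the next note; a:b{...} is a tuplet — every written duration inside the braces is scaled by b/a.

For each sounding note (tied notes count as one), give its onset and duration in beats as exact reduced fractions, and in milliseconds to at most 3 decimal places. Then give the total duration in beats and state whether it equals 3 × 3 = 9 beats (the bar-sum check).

1) 0.0ms=0b +329.67ms=3/7b
2) 329.67ms=3/7b +659.341ms=6/7b
3) 989.011ms=9/7b +329.67ms=3/7b
4) 1318.681ms=12/7b +329.67ms=3/7b
5) 1648.352ms=15/7b +329.67ms=3/7b
6) 1978.022ms=18/7b +329.67ms=3/7b
7) 2307.692ms=3b +1153.846ms=3/2b
8) 3461.538ms=9/2b +2307.692ms=3b
9) 5769.231ms=15/2b +1153.846ms=3/2b
Σ=9b of 9 (78bpm 3/8) — PASS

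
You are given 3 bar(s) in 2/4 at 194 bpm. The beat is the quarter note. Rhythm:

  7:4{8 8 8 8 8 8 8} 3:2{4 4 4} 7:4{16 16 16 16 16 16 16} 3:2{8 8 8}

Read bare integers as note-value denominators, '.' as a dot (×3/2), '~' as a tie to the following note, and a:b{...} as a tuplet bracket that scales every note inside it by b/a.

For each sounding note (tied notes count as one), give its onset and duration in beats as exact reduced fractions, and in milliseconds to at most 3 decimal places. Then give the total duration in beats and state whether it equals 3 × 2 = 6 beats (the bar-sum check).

1) 0.0ms=0b +88.365ms=2/7b
2) 88.365ms=2/7b +88.365ms=2/7b
3) 176.73ms=4/7b +88.365ms=2/7b
4) 265.096ms=6/7b +88.365ms=2/7b
5) 353.461ms=8/7b +88.365ms=2/7b
6) 441.826ms=10/7b +88.365ms=2/7b
7) 530.191ms=12/7b +88.365ms=2/7b
8) 618.557ms=2b +206.186ms=2/3b
9) 824.742ms=8/3b +206.186ms=2/3b
10) 1030.928ms=10/3b +206.186ms=2/3b
11) 1237.113ms=4b +44.183ms=1/7b
12) 1281.296ms=29/7b +44.183ms=1/7b
13) 1325.479ms=30/7b +44.183ms=1/7b
14) 1369.661ms=31/7b +44.183ms=1/7b
15) 1413.844ms=32/7b +44.183ms=1/7b
16) 1458.027ms=33/7b +44.183ms=1/7b
17) 1502.209ms=34/7b +44.183ms=1/7b
18) 1546.392ms=5b +103.093ms=1/3b
19) 1649.485ms=16/3b +103.093ms=1/3b
20) 1752.577ms=17/3b +103.093ms=1/3b
Σ=6b of 6 (194bpm 2/4) — PASS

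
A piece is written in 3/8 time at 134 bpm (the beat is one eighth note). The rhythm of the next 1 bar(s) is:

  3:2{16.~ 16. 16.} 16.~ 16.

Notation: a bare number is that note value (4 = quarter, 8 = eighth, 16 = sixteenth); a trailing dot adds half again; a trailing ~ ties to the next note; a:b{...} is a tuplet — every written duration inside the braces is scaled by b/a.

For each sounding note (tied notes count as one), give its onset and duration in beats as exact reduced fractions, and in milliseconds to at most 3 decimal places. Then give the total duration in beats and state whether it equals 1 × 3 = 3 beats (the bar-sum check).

1) 0.0ms=0b +447.761ms=1b
2) 447.761ms=1b +223.881ms=1/2b
3) 671.642ms=3/2b +671.642ms=3/2b
Σ=3b of 3 (134bpm 3/8) — PASS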